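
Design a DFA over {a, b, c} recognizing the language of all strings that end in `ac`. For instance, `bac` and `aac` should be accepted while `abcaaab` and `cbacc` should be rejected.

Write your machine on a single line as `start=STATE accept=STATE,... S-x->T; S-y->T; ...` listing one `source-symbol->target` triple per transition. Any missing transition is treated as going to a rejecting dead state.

Remember how much of `ac` the current input suffix matches. State S0 means no match yet; S1 means the last symbol is `a`; S2 means the last 2 symbols are `ac`. Only S2 accepts. On a mismatch, fall back to the longest proper suffix that is still a prefix of `ac`.
        a   b   c  
>  S0   S1  S0  S0 
   S1   S1  S0  S2 
 * S2   S1  S0  S0 
(> = start, * = accepting)

start=S0; accept=S2; S0-a->S1; S0-b->S0; S0-c->S0; S1-a->S1; S1-b->S0; S1-c->S2; S2-a->S1; S2-b->S0; S2-c->S0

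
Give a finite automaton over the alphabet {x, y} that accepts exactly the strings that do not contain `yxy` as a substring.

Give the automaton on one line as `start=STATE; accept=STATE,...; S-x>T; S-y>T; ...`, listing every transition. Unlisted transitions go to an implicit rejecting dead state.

start=q0; accept=q0,q1,q2; q0-x>q0; q0-y>q1; q1-x>q2; q1-y>q1; q2-x>q0; q2-y>q3; q3-x>q3; q3-y>q3

Track partial matches of the forbidden pattern `yxy`. State q3 is a dead state reached once `yxy` has occurred; every other state accepts. q0 means no part of `yxy` is currently matched.
With 4 states:
        x   y  
>* q0   q0  q1 
 * q1   q2  q1 
 * q2   q0  q3 
   q3   q3  q3 
(> = start, * = accepting)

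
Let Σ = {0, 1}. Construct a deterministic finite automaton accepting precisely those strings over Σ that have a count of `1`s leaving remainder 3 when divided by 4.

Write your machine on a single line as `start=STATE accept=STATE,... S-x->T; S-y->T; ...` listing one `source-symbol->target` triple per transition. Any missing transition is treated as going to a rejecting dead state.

start=s0; accept=s3; s0-0->s0; s0-1->s1; s1-0->s1; s1-1->s2; s2-0->s2; s2-1->s3; s3-0->s3; s3-1->s0

Keep the running count of `1`s modulo 4: each `1` advances along the cycle s0 → s1 → s2 → s3 → s0 while other symbols loop. Accept at s3.
4 states suffice.
        0   1  
>  s0   s0  s1 
   s1   s1  s2 
   s2   s2  s3 
 * s3   s3  s0 
(> = start, * = accepting)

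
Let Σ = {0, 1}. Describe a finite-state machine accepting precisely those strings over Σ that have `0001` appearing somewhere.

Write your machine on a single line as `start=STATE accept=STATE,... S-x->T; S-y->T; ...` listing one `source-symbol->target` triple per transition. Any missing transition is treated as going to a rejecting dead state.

start=S0; accept=S4; S0-0->S1; S0-1->S0; S1-0->S2; S1-1->S0; S2-0->S3; S2-1->S0; S3-0->S3; S3-1->S4; S4-0->S4; S4-1->S4

Track how much of `0001` has been matched so far: state S0 is no progress, S4 is the absorbing accept state reached once `0001` has occurred. Intermediate states record partial matches; on a mismatch, fall back to the longest reusable overlap.
A 5-state machine:
        0   1  
>  S0   S1  S0 
   S1   S2  S0 
   S2   S3  S0 
   S3   S3  S4 
 * S4   S4  S4 
(> = start, * = accepting)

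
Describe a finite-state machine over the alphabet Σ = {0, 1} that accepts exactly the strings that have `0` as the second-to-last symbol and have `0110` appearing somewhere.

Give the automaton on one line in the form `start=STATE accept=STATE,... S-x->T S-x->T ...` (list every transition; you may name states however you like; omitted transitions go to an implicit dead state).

Build one automaton per condition and run them in lockstep. The first has 7 states tracking the last 2 symbols read; the second has 5 states tracking whether and how much of `0110` has been seen. A product state is a pair (one from each), accepting exactly when both do.
A 12-state machine:
       0  1 
>  A   B  C 
   B   D  E 
   C   F  G 
   D   D  E 
   E   F  H 
   F   D  E 
   G   F  G 
   H   I  G 
   I   J  K 
 * J   J  K 
 * K   I  L 
   L   I  L 
(> = start, * = accepting)

start=A accept=J,K A-0->B A-1->C B-0->D B-1->E C-0->F C-1->G D-0->D D-1->E E-0->F E-1->H F-0->D F-1->E G-0->F G-1->G H-0->I H-1->G I-0->J I-1->K J-0->J J-1->K K-0->I K-1->L L-0->I L-1->L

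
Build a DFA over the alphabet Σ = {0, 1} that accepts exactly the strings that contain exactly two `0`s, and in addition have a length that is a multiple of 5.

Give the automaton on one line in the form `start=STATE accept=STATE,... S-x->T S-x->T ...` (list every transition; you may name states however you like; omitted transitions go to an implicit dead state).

Build one automaton per condition and run them in lockstep. One (4 states) tracks the count of `0`s, saturating at 3; the other (5 states) tracks the input length modulo 5. Each combined state is a pair, one component from each; accept when both components accept.
          0    1  
>  S0     S1   S2 
   S1     S3   S4 
   S2     S4   S5 
   S3     S6   S7 
   S4     S7   S8 
   S5     S8   S9 
   S6    S10  S10 
   S7    S10  S11 
   S8    S11  S12 
   S9    S12  S13 
   S10   S14  S14 
   S11   S14  S15 
   S12   S15  S16 
   S13   S16   S0 
   S14   S17  S17 
 * S15   S17  S18 
   S16   S18   S1 
   S17   S19  S19 
   S18   S19   S3 
   S19    S6   S6 
(> = start, * = accepting)

start=S0 accept=S15 S0-0->S1 S0-1->S2 S1-0->S3 S1-1->S4 S2-0->S4 S2-1->S5 S3-0->S6 S3-1->S7 S4-0->S7 S4-1->S8 S5-0->S8 S5-1->S9 S6-0->S10 S6-1->S10 S7-0->S10 S7-1->S11 S8-0->S11 S8-1->S12 S9-0->S12 S9-1->S13 S10-0->S14 S10-1->S14 S11-0->S14 S11-1->S15 S12-0->S15 S12-1->S16 S13-0->S16 S13-1->S0 S14-0->S17 S14-1->S17 S15-0->S17 S15-1->S18 S16-0->S18 S16-1->S1 S17-0->S19 S17-1->S19 S18-0->S19 S18-1->S3 S19-0->S6 S19-1->S6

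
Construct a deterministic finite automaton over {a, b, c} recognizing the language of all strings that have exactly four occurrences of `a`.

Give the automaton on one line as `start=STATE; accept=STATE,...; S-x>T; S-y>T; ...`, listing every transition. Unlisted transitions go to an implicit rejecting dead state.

Count `a`s, saturating at 5: states q0 through q4 mean 0 through 4 `a`s seen; q5 means more than 4. Each `a` increments (capped at q5); other symbols loop. Accept from {q4}.
        a   b   c  
>  q0   q1  q0  q0 
   q1   q2  q1  q1 
   q2   q3  q2  q2 
   q3   q4  q3  q3 
 * q4   q5  q4  q4 
   q5   q5  q5  q5 
(> = start, * = accepting)

start=q0; accept=q4; q0-a>q1; q0-b>q0; q0-c>q0; q1-a>q2; q1-b>q1; q1-c>q1; q2-a>q3; q2-b>q2; q2-c>q2; q3-a>q4; q3-b>q3; q3-c>q3; q4-a>q5; q4-b>q4; q4-c>q4; q5-a>q5; q5-b>q5; q5-c>q5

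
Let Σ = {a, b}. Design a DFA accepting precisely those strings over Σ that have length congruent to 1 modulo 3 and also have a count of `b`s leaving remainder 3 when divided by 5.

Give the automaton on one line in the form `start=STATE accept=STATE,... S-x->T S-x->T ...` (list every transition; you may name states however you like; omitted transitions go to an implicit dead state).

start=q0 accept=q10 q0-a->q1 q0-b->q2 q1-a->q3 q1-b->q4 q2-a->q4 q2-b->q5 q3-a->q0 q3-b->q6 q4-a->q6 q4-b->q7 q5-a->q7 q5-b->q8 q6-a->q2 q6-b->q9 q7-a->q9 q7-b->q10 q8-a->q10 q8-b->q11 q9-a->q5 q9-b->q12 q10-a->q12 q10-b->q13 q11-a->q13 q11-b->q3 q12-a->q8 q12-b->q14 q13-a->q14 q13-b->q0 q14-a->q11 q14-b->q1

Handle the two conditions separately and then intersect. One (3 states) tracks the input length modulo 3; the other (5 states) tracks the count of `b`s modulo 5. Each combined state is a pair, one component from each; accept when both components accept.
A 15-state machine:
          a    b  
>  q0     q1   q2 
   q1     q3   q4 
   q2     q4   q5 
   q3     q0   q6 
   q4     q6   q7 
   q5     q7   q8 
   q6     q2   q9 
   q7     q9  q10 
   q8    q10  q11 
   q9     q5  q12 
 * q10   q12  q13 
   q11   q13   q3 
   q12    q8  q14 
   q13   q14   q0 
   q14   q11   q1 
(> = start, * = accepting)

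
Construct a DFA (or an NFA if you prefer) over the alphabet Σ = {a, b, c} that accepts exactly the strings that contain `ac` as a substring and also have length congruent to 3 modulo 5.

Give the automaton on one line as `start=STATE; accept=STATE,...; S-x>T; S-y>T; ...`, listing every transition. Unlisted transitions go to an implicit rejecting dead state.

Run two small machines in parallel and take their product. The first has 3 states tracking whether and how much of `ac` has been seen; the second has 5 states tracking the input length modulo 5. A product state is a pair (one from each), accepting exactly when both do.
          a    b    c  
>  q0     q1   q2   q2 
   q1     q3   q4   q5 
   q2     q3   q4   q4 
   q3     q6   q7   q8 
   q4     q6   q7   q7 
   q5     q8   q8   q8 
   q6     q9  q10  q11 
   q7     q9  q10  q10 
 * q8    q11  q11  q11 
   q9    q12   q0  q13 
   q10   q12   q0   q0 
   q11   q13  q13  q13 
   q12    q1   q2  q14 
   q13   q14  q14  q14 
   q14    q5   q5   q5 
(> = start, * = accepting)

start=q0; accept=q8; q0-a>q1; q0-b>q2; q0-c>q2; q1-a>q3; q1-b>q4; q1-c>q5; q2-a>q3; q2-b>q4; q2-c>q4; q3-a>q6; q3-b>q7; q3-c>q8; q4-a>q6; q4-b>q7; q4-c>q7; q5-a>q8; q5-b>q8; q5-c>q8; q6-a>q9; q6-b>q10; q6-c>q11; q7-a>q9; q7-b>q10; q7-c>q10; q8-a>q11; q8-b>q11; q8-c>q11; q9-a>q12; q9-b>q0; q9-c>q13; q10-a>q12; q10-b>q0; q10-c>q0; q11-a>q13; q11-b>q13; q11-c>q13; q12-a>q1; q12-b>q2; q12-c>q14; q13-a>q14; q13-b>q14; q13-c>q14; q14-a>q5; q14-b>q5; q14-c>q5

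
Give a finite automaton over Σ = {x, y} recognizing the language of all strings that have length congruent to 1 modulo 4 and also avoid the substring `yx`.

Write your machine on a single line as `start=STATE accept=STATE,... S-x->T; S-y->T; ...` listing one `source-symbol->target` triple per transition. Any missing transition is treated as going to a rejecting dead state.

start=S0; accept=S1,S2; S0-x->S1; S0-y->S2; S1-x->S3; S1-y->S4; S2-x->S5; S2-y->S4; S3-x->S6; S3-y->S7; S4-x->S8; S4-y->S7; S5-x->S8; S5-y->S8; S6-x->S0; S6-y->S9; S7-x->S10; S7-y->S9; S8-x->S10; S8-y->S10; S9-x->S11; S9-y->S2; S10-x->S11; S10-y->S11; S11-x->S5; S11-y->S5

Handle the two conditions separately and then intersect. One (4 states) tracks the input length modulo 4; the other (3 states) tracks partial matches of the forbidden pattern `yx`. Each combined state is a pair, one component from each; accept when both components accept.
A 12-state machine:
          x    y  
>  S0     S1   S2 
 * S1     S3   S4 
 * S2     S5   S4 
   S3     S6   S7 
   S4     S8   S7 
   S5     S8   S8 
   S6     S0   S9 
   S7    S10   S9 
   S8    S10  S10 
   S9    S11   S2 
   S10   S11  S11 
   S11    S5   S5 
(> = start, * = accepting)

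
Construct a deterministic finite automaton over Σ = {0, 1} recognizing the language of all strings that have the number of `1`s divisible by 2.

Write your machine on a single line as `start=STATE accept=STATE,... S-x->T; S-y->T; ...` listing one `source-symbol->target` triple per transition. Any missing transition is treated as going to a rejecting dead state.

Keep the running count of `1`s modulo 2: each `1` advances along the cycle q0 → q1 → q0 while other symbols loop. Accept at q0.
2 states suffice.
        0   1  
>* q0   q0  q1 
   q1   q1  q0 
(> = start, * = accepting)

start=q0; accept=q0; q0-0->q0; q0-1->q1; q1-0->q1; q1-1->q0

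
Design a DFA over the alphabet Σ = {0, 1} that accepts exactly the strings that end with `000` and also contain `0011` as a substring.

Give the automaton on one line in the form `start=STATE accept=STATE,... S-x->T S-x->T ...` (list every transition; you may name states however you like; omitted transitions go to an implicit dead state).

Run two small machines in parallel and take their product. One (4 states) tracks how much of the suffix `000` has currently been matched; the other (5 states) tracks whether and how much of `0011` has been seen. Each combined state is a pair, one component from each; accept when both components accept.
With 9 states:
       0  1 
>  A   B  A 
   B   C  A 
   C   D  E 
   D   D  E 
   E   B  F 
   F   G  F 
   G   H  F 
   H   I  F 
 * I   I  F 
(> = start, * = accepting)

start=A accept=I A-0->B A-1->A B-0->C B-1->A C-0->D C-1->E D-0->D D-1->E E-0->B E-1->F F-0->G F-1->F G-0->H G-1->F H-0->I H-1->F I-0->I I-1->F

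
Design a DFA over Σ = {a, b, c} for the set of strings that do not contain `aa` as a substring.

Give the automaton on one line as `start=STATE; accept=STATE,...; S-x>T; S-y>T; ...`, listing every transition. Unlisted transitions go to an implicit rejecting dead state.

This is the complement of 'contains `aa`'. Use the same substring-matching states — s0 through s2 holding how much of `aa` has just been matched — but flip the accepting set: everything except the trap s2 accepts.
3 states suffice.
        a   b   c  
>* s0   s1  s0  s0 
 * s1   s2  s0  s0 
   s2   s2  s2  s2 
(> = start, * = accepting)

start=s0; accept=s0,s1; s0-a>s1; s0-b>s0; s0-c>s0; s1-a>s2; s1-b>s0; s1-c>s0; s2-a>s2; s2-b>s2; s2-c>s2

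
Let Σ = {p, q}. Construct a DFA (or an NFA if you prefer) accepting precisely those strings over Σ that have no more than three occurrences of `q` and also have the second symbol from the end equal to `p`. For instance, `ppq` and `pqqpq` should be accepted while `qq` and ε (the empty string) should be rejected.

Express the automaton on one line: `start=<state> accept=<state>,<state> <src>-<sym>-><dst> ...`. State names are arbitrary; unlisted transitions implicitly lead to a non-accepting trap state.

Handle the two conditions separately and then intersect. One (5 states) tracks the count of `q`s, saturating at 4; the other (7 states) tracks the last 2 symbols read. Each combined state is a pair, one component from each; accept when both components accept.
A 19-state machine:
       p  q 
>  A   B  C 
   B   D  E 
   C   F  G 
 * D   D  E 
 * E   F  G 
   F   H  I 
   G   J  K 
 * H   H  I 
 * I   J  K 
   J   L  M 
   K   N  O 
 * L   L  M 
 * M   N  O 
   N   P  Q 
   O   R  O 
 * P   P  Q 
   Q   R  O 
   R   S  Q 
   S   S  Q 
(> = start, * = accepting)

start=A accept=D,E,H,I,L,M,P A-p->B A-q->C B-p->D B-q->E C-p->F C-q->G D-p->D D-q->E E-p->F E-q->G F-p->H F-q->I G-p->J G-q->K H-p->H H-q->I I-p->J I-q->K J-p->L J-q->M K-p->N K-q->O L-p->L L-q->M M-p->N M-q->O N-p->P N-q->Q O-p->R O-q->O P-p->P P-q->Q Q-p->R Q-q->O R-p->S R-q->Q S-p->S S-q->Q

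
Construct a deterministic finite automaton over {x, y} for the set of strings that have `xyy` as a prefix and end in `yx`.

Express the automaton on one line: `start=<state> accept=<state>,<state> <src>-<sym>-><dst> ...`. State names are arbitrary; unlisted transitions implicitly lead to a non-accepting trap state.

start=A accept=F A-x->B A-y->C B-x->C B-y->D C-x->C C-y->C D-x->C D-y->E E-x->F E-y->E F-x->G F-y->E G-x->G G-y->E

Run two small machines in parallel and take their product. The first has 5 states tracking whether the input so far still matches the prefix `xyy`; the second has 3 states tracking how much of the suffix `yx` has currently been matched. A product state is a pair (one from each), accepting exactly when both do. Equivalent product states are then merged.
       x  y 
>  A   B  C 
   B   C  D 
   C   C  C 
   D   C  E 
   E   F  E 
 * F   G  E 
   G   G  E 
(> = start, * = accepting)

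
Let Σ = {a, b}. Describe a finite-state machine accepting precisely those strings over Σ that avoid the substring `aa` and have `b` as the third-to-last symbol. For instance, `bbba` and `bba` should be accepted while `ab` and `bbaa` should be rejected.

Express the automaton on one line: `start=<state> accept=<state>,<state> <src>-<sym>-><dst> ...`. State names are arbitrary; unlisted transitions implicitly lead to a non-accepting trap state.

start=s0 accept=s12,s13,s14 s0-a->s1 s0-b->s2 s1-a->s3 s1-b->s4 s2-a->s5 s2-b->s6 s3-a->s7 s3-b->s8 s4-a->s9 s4-b->s10 s5-a->s11 s5-b->s12 s6-a->s13 s6-b->s14 s7-a->s7 s7-b->s8 s8-a->s15 s8-b->s16 s9-a->s11 s9-b->s12 s10-a->s13 s10-b->s14 s11-a->s7 s11-b->s8 s12-a->s9 s12-b->s10 s13-a->s11 s13-b->s12 s14-a->s13 s14-b->s14 s15-a->s11 s15-b->s17 s16-a->s18 s16-b->s19 s17-a->s15 s17-b->s16 s18-a->s11 s18-b->s17 s19-a->s18 s19-b->s19

Handle the two conditions separately and then intersect. One (3 states) tracks partial matches of the forbidden pattern `aa`; the other (15 states) tracks the last 3 symbols read. Each combined state is a pair, one component from each; accept when both components accept.
With 20 states:
          a    b  
>  s0     s1   s2 
   s1     s3   s4 
   s2     s5   s6 
   s3     s7   s8 
   s4     s9  s10 
   s5    s11  s12 
   s6    s13  s14 
   s7     s7   s8 
   s8    s15  s16 
   s9    s11  s12 
   s10   s13  s14 
   s11    s7   s8 
 * s12    s9  s10 
 * s13   s11  s12 
 * s14   s13  s14 
   s15   s11  s17 
   s16   s18  s19 
   s17   s15  s16 
   s18   s11  s17 
   s19   s18  s19 
(> = start, * = accepting)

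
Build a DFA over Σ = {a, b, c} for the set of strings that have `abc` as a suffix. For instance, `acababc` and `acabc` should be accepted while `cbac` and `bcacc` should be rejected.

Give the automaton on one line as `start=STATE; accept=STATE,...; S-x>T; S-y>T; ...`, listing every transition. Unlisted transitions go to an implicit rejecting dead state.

Let each state record the length of the longest suffix of the input read so far that is also a prefix of `abc`. q1 means the last symbol is `a`; q2 means the last 2 symbols are `ab`; q3 means the last 3 symbols are `abc`. Accept only at q3, where the string currently ends in `abc`.
With 4 states:
        a   b   c  
>  q0   q1  q0  q0 
   q1   q1  q2  q0 
   q2   q1  q0  q3 
 * q3   q1  q0  q0 
(> = start, * = accepting)

start=q0; accept=q3; q0-a>q1; q0-b>q0; q0-c>q0; q1-a>q1; q1-b>q2; q1-c>q0; q2-a>q1; q2-b>q0; q2-c>q3; q3-a>q1; q3-b>q0; q3-c>q0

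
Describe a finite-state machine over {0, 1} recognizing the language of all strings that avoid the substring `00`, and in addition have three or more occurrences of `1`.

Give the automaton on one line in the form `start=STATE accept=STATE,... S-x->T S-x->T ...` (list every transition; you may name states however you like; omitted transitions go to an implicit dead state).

Run two small machines in parallel and take their product. The first has 3 states tracking partial matches of the forbidden pattern `00`; the second has 5 states tracking the count of `1`s, saturating at 4. A product state is a pair (one from each), accepting exactly when both do.
15 states suffice.
          0    1  
>  q0     q1   q2 
   q1     q3   q2 
   q2     q4   q5 
   q3     q3   q6 
   q4     q6   q5 
   q5     q7   q8 
   q6     q6   q9 
   q7     q9   q8 
 * q8    q10  q11 
   q9     q9  q12 
 * q10   q12  q11 
 * q11   q13  q11 
   q12   q12  q14 
 * q13   q14  q11 
   q14   q14  q14 
(> = start, * = accepting)

start=q0 accept=q8,q10,q11,q13 q0-0->q1 q0-1->q2 q1-0->q3 q1-1->q2 q2-0->q4 q2-1->q5 q3-0->q3 q3-1->q6 q4-0->q6 q4-1->q5 q5-0->q7 q5-1->q8 q6-0->q6 q6-1->q9 q7-0->q9 q7-1->q8 q8-0->q10 q8-1->q11 q9-0->q9 q9-1->q12 q10-0->q12 q10-1->q11 q11-0->q13 q11-1->q11 q12-0->q12 q12-1->q14 q13-0->q14 q13-1->q11 q14-0->q14 q14-1->q14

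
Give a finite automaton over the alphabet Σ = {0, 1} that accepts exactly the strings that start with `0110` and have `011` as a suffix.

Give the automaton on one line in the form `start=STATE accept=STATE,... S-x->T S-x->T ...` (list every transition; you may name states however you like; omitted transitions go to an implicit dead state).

start=s0 accept=s10 s0-0->s1 s0-1->s2 s1-0->s3 s1-1->s4 s2-0->s3 s2-1->s2 s3-0->s3 s3-1->s5 s4-0->s3 s4-1->s6 s5-0->s3 s5-1->s7 s6-0->s8 s6-1->s2 s7-0->s3 s7-1->s2 s8-0->s8 s8-1->s9 s9-0->s8 s9-1->s10 s10-0->s8 s10-1->s11 s11-0->s8 s11-1->s11

Build one automaton per condition and run them in lockstep. The first has 6 states tracking whether the input so far still matches the prefix `0110`; the second has 4 states tracking how much of the suffix `011` has currently been matched. A product state is a pair (one from each), accepting exactly when both do.
A 12-state machine:
          0    1  
>  s0     s1   s2 
   s1     s3   s4 
   s2     s3   s2 
   s3     s3   s5 
   s4     s3   s6 
   s5     s3   s7 
   s6     s8   s2 
   s7     s3   s2 
   s8     s8   s9 
   s9     s8  s10 
 * s10    s8  s11 
   s11    s8  s11 
(> = start, * = accepting)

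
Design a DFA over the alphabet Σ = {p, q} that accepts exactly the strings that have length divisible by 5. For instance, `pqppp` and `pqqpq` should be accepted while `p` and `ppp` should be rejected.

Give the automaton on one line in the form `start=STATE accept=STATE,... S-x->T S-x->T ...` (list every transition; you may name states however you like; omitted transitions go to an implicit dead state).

start=s0 accept=s0 s0-p->s1 s0-q->s1 s1-p->s2 s1-q->s2 s2-p->s3 s2-q->s3 s3-p->s4 s3-q->s4 s4-p->s0 s4-q->s0

Count input length modulo 5: every symbol advances one step around the cycle s0 → s1 → s2 → s3 → s4 → s0. Accept at s0.
A 5-state machine:
        p   q  
>* s0   s1  s1 
   s1   s2  s2 
   s2   s3  s3 
   s3   s4  s4 
   s4   s0  s0 
(> = start, * = accepting)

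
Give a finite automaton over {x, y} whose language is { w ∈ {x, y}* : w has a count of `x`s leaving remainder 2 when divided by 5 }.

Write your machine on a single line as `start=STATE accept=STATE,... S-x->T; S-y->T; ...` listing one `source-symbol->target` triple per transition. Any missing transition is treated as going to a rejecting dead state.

The only thing that matters is how many `x`s have appeared, reduced mod 5. Use one state per residue: s0 for 0, …, s4 for 4. Reading `x` moves to the next residue; anything else stays put. s2 is accepting.
        x   y  
>  s0   s1  s0 
   s1   s2  s1 
 * s2   s3  s2 
   s3   s4  s3 
   s4   s0  s4 
(> = start, * = accepting)

start=s0; accept=s2; s0-x->s1; s0-y->s0; s1-x->s2; s1-y->s1; s2-x->s3; s2-y->s2; s3-x->s4; s3-y->s3; s4-x->s0; s4-y->s4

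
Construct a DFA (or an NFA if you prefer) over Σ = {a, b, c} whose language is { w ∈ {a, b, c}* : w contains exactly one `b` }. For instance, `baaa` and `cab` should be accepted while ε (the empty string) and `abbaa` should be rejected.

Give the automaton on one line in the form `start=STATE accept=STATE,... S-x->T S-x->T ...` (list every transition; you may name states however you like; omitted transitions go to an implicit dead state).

start=S0 accept=S1 S0-a->S0 S0-b->S1 S0-c->S0 S1-a->S1 S1-b->S2 S1-c->S1 S2-a->S2 S2-b->S2 S2-c->S2

Only the number of `b`s matters, and only up to 2. Make a chain S0 → S1 → S2 advanced by each `b` (with S2 absorbing); every other symbol self-loops. The accepting set is {S1}.
With 3 states:
        a   b   c  
>  S0   S0  S1  S0 
 * S1   S1  S2  S1 
   S2   S2  S2  S2 
(> = start, * = accepting)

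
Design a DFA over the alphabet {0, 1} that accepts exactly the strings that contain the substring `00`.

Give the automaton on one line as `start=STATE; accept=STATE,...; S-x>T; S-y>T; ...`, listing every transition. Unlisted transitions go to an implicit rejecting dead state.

Track how much of `00` has been matched so far: state S0 is no progress, S2 is the absorbing accept state reached once `00` has occurred. Intermediate states record partial matches; on a mismatch, fall back to the longest reusable overlap.
3 states suffice.
        0   1  
>  S0   S1  S0 
   S1   S2  S0 
 * S2   S2  S2 
(> = start, * = accepting)

start=S0; accept=S2; S0-0>S1; S0-1>S0; S1-0>S2; S1-1>S0; S2-0>S2; S2-1>S2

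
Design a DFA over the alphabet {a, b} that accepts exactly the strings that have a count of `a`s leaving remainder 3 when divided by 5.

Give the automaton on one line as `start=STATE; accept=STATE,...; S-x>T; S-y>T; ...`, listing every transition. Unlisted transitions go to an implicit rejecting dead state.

Keep the running count of `a`s modulo 5: each `a` advances along the cycle q0 → q1 → q2 → q3 → q4 → q0 while other symbols loop. Accept at q3.
5 states suffice.
        a   b  
>  q0   q1  q0 
   q1   q2  q1 
   q2   q3  q2 
 * q3   q4  q3 
   q4   q0  q4 
(> = start, * = accepting)

start=q0; accept=q3; q0-a>q1; q0-b>q0; q1-a>q2; q1-b>q1; q2-a>q3; q2-b>q2; q3-a>q4; q3-b>q3; q4-a>q0; q4-b>q4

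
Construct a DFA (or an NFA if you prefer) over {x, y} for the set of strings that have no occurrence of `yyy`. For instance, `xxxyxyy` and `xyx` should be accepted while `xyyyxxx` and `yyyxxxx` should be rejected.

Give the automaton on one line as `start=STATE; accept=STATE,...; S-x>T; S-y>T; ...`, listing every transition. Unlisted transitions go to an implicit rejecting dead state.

start=S0; accept=S0,S1,S2; S0-x>S0; S0-y>S1; S1-x>S0; S1-y>S2; S2-x>S0; S2-y>S3; S3-x>S3; S3-y>S3

Track partial matches of the forbidden pattern `yyy`. State S3 is a dead state reached once `yyy` has occurred; every other state accepts. S0 means no part of `yyy` is currently matched.
4 states suffice.
        x   y  
>* S0   S0  S1 
 * S1   S0  S2 
 * S2   S0  S3 
   S3   S3  S3 
(> = start, * = accepting)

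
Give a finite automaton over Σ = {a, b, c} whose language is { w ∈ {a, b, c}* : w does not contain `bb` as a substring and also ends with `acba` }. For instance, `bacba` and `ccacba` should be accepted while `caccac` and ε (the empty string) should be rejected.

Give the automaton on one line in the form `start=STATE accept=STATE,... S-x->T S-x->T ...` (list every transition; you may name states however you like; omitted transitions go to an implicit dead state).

start=S0 accept=S6 S0-a->S1 S0-b->S2 S0-c->S0 S1-a->S1 S1-b->S2 S1-c->S3 S2-a->S1 S2-b->S4 S2-c->S0 S3-a->S1 S3-b->S5 S3-c->S0 S4-a->S4 S4-b->S4 S4-c->S4 S5-a->S6 S5-b->S4 S5-c->S0 S6-a->S1 S6-b->S2 S6-c->S3

Build one automaton per condition and run them in lockstep. One (3 states) tracks partial matches of the forbidden pattern `bb`; the other (5 states) tracks how much of the suffix `acba` has currently been matched. Each combined state is a pair, one component from each; accept when both components accept. Equivalent product states are then merged.
A 7-state machine:
        a   b   c  
>  S0   S1  S2  S0 
   S1   S1  S2  S3 
   S2   S1  S4  S0 
   S3   S1  S5  S0 
   S4   S4  S4  S4 
   S5   S6  S4  S0 
 * S6   S1  S2  S3 
(> = start, * = accepting)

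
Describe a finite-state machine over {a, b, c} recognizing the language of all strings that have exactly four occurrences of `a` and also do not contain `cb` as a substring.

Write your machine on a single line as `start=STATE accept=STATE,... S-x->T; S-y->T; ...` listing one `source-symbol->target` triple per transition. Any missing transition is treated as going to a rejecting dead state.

start=q0; accept=q8,q10; q0-a->q1; q0-b->q0; q0-c->q2; q1-a->q3; q1-b->q1; q1-c->q4; q2-a->q1; q2-b->q5; q2-c->q2; q3-a->q6; q3-b->q3; q3-c->q7; q4-a->q3; q4-b->q5; q4-c->q4; q5-a->q5; q5-b->q5; q5-c->q5; q6-a->q8; q6-b->q6; q6-c->q9; q7-a->q6; q7-b->q5; q7-c->q7; q8-a->q5; q8-b->q8; q8-c->q10; q9-a->q8; q9-b->q5; q9-c->q9; q10-a->q5; q10-b->q5; q10-c->q10

Handle the two conditions separately and then intersect. The first has 6 states tracking the count of `a`s, saturating at 5; the second has 3 states tracking partial matches of the forbidden pattern `cb`. A product state is a pair (one from each), accepting exactly when both do. Minimizing collapses redundant product states.
With 11 states:
          a    b    c  
>  q0     q1   q0   q2 
   q1     q3   q1   q4 
   q2     q1   q5   q2 
   q3     q6   q3   q7 
   q4     q3   q5   q4 
   q5     q5   q5   q5 
   q6     q8   q6   q9 
   q7     q6   q5   q7 
 * q8     q5   q8  q10 
   q9     q8   q5   q9 
 * q10    q5   q5  q10 
(> = start, * = accepting)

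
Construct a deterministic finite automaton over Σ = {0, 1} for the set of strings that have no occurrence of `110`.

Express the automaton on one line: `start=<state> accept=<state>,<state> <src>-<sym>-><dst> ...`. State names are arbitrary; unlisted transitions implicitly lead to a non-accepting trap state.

Track partial matches of the forbidden pattern `110`. State D is a dead state reached once `110` has occurred; every other state accepts. A means no part of `110` is currently matched.
With 4 states:
       0  1 
>* A   A  B 
 * B   A  C 
 * C   D  C 
   D   D  D 
(> = start, * = accepting)

start=A accept=A,B,C A-0->A A-1->B B-0->A B-1->C C-0->D C-1->C D-0->D D-1->D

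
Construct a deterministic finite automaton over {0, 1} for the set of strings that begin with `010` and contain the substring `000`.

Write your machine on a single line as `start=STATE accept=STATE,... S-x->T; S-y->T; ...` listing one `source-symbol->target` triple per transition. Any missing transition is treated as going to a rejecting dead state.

Run two small machines in parallel and take their product. One (5 states) tracks whether the input so far still matches the prefix `010`; the other (4 states) tracks whether and how much of `000` has been seen. Each combined state is a pair, one component from each; accept when both components accept.
11 states suffice.
       0  1 
>  A   B  C 
   B   D  E 
   C   F  C 
   D   G  C 
   E   H  C 
   F   D  C 
   G   G  G 
   H   I  J 
   I   K  J 
   J   H  J 
 * K   K  K 
(> = start, * = accepting)

start=A; accept=K; A-0->B; A-1->C; B-0->D; B-1->E; C-0->F; C-1->C; D-0->G; D-1->C; E-0->H; E-1->C; F-0->D; F-1->C; G-0->G; G-1->G; H-0->I; H-1->J; I-0->K; I-1->J; J-0->H; J-1->J; K-0->K; K-1->K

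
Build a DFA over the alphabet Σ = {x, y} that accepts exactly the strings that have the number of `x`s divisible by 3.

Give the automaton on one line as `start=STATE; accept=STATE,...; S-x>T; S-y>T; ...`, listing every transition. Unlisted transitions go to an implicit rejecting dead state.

start=S0; accept=S0; S0-x>S1; S0-y>S0; S1-x>S2; S1-y>S1; S2-x>S0; S2-y>S2

The only thing that matters is how many `x`s have appeared, reduced mod 3. Use one state per residue: S0 for 0, …, S2 for 2. Reading `x` moves to the next residue; anything else stays put. S0 is accepting.
        x   y  
>* S0   S1  S0 
   S1   S2  S1 
   S2   S0  S2 
(> = start, * = accepting)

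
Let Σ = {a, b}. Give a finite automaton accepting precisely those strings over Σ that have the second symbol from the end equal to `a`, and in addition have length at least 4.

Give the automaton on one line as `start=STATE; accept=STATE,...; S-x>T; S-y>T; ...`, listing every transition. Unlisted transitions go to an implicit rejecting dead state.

Handle the two conditions separately and then intersect. One (7 states) tracks the last 2 symbols read; the other (6 states) tracks the input length, saturating at 5. Each combined state is a pair, one component from each; accept when both components accept. Minimizing collapses redundant product states.
A 6-state machine:
        a   b  
>  q0   q1  q1 
   q1   q2  q2 
   q2   q3  q2 
   q3   q4  q5 
 * q4   q4  q5 
 * q5   q3  q2 
(> = start, * = accepting)

start=q0; accept=q4,q5; q0-a>q1; q0-b>q1; q1-a>q2; q1-b>q2; q2-a>q3; q2-b>q2; q3-a>q4; q3-b>q5; q4-a>q4; q4-b>q5; q5-a>q3; q5-b>q2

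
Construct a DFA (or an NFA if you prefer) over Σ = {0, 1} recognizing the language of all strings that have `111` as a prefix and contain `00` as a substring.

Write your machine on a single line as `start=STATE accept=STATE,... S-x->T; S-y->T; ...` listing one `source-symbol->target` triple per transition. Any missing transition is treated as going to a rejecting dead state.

Run two small machines in parallel and take their product. The first has 5 states tracking whether the input so far still matches the prefix `111`; the second has 3 states tracking whether and how much of `00` has been seen. A product state is a pair (one from each), accepting exactly when both do.
        0   1  
>  q0   q1  q2 
   q1   q3  q4 
   q2   q1  q5 
   q3   q3  q3 
   q4   q1  q4 
   q5   q1  q6 
   q6   q7  q6 
   q7   q8  q6 
 * q8   q8  q8 
(> = start, * = accepting)

start=q0; accept=q8; q0-0->q1; q0-1->q2; q1-0->q3; q1-1->q4; q2-0->q1; q2-1->q5; q3-0->q3; q3-1->q3; q4-0->q1; q4-1->q4; q5-0->q1; q5-1->q6; q6-0->q7; q6-1->q6; q7-0->q8; q7-1->q6; q8-0->q8; q8-1->q8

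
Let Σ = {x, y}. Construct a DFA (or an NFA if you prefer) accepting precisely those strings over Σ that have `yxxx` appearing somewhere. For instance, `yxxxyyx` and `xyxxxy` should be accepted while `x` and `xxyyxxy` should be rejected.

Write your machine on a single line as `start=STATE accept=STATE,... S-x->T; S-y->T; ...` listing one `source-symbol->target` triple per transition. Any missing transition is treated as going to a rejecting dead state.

start=S0; accept=S4; S0-x->S0; S0-y->S1; S1-x->S2; S1-y->S1; S2-x->S3; S2-y->S1; S3-x->S4; S3-y->S1; S4-x->S4; S4-y->S4

Track how much of `yxxx` has been matched so far: state S0 is no progress, S4 is the absorbing accept state reached once `yxxx` has occurred. Intermediate states record partial matches; on a mismatch, fall back to the longest reusable overlap.
A 5-state machine:
        x   y  
>  S0   S0  S1 
   S1   S2  S1 
   S2   S3  S1 
   S3   S4  S1 
 * S4   S4  S4 
(> = start, * = accepting)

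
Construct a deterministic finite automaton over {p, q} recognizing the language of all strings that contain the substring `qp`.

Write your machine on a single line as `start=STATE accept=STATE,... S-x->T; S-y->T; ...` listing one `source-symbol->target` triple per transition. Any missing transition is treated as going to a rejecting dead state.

start=s0; accept=s2; s0-p->s0; s0-q->s1; s1-p->s2; s1-q->s1; s2-p->s2; s2-q->s2

States s0..s1 record the length of the longest prefix of `qp` that matches the current input suffix. Reaching s2 means `qp` has been seen, and we stay there forever. Accept from s2.
A 3-state machine:
        p   q  
>  s0   s0  s1 
   s1   s2  s1 
 * s2   s2  s2 
(> = start, * = accepting)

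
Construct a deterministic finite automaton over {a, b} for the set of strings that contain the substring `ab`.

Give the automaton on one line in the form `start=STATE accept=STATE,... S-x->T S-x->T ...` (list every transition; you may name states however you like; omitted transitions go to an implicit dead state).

States q0..q1 record the length of the longest prefix of `ab` that matches the current input suffix. Reaching q2 means `ab` has been seen, and we stay there forever. Accept from q2.
With 3 states:
        a   b  
>  q0   q1  q0 
   q1   q1  q2 
 * q2   q2  q2 
(> = start, * = accepting)

start=q0 accept=q2 q0-a->q1 q0-b->q0 q1-a->q1 q1-b->q2 q2-a->q2 q2-b->q2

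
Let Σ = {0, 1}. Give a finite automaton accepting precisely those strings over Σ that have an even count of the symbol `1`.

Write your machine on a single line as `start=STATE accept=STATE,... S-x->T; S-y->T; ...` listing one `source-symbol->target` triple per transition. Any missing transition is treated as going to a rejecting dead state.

The only thing that matters is how many `1`s have appeared, reduced mod 2. Use one state per residue: q0 for 0, …, q1 for 1. Reading `1` moves to the next residue; anything else stays put. q0 is accepting.
With 2 states:
        0   1  
>* q0   q0  q1 
   q1   q1  q0 
(> = start, * = accepting)

start=q0; accept=q0; q0-0->q0; q0-1->q1; q1-0->q1; q1-1->q0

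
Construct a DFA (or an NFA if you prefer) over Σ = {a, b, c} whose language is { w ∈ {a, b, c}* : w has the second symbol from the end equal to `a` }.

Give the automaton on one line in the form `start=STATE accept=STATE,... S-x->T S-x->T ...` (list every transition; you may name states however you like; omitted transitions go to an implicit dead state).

start=q0 accept=q4,q5,q6 q0-a->q1 q0-b->q2 q0-c->q3 q1-a->q4 q1-b->q5 q1-c->q6 q2-a->q7 q2-b->q8 q2-c->q9 q3-a->q10 q3-b->q11 q3-c->q12 q4-a->q4 q4-b->q5 q4-c->q6 q5-a->q7 q5-b->q8 q5-c->q9 q6-a->q10 q6-b->q11 q6-c->q12 q7-a->q4 q7-b->q5 q7-c->q6 q8-a->q7 q8-b->q8 q8-c->q9 q9-a->q10 q9-b->q11 q9-c->q12 q10-a->q4 q10-b->q5 q10-c->q6 q11-a->q7 q11-b->q8 q11-c->q9 q12-a->q10 q12-b->q11 q12-c->q12

A DFA must remember the last 2 symbols (since which symbol is second-to-last isn't known until the input ends). Use one state per possible window of the last ≤2 symbols; accept from those whose window starts with `a`.
With 13 states:
          a    b    c  
>  q0     q1   q2   q3 
   q1     q4   q5   q6 
   q2     q7   q8   q9 
   q3    q10  q11  q12 
 * q4     q4   q5   q6 
 * q5     q7   q8   q9 
 * q6    q10  q11  q12 
   q7     q4   q5   q6 
   q8     q7   q8   q9 
   q9    q10  q11  q12 
   q10    q4   q5   q6 
   q11    q7   q8   q9 
   q12   q10  q11  q12 
(> = start, * = accepting)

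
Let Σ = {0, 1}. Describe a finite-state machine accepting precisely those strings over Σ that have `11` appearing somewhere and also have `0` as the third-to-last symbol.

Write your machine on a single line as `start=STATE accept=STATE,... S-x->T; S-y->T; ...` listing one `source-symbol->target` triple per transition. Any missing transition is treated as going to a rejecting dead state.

start=s0; accept=s10,s17,s18,s19; s0-0->s1; s0-1->s2; s1-0->s3; s1-1->s4; s2-0->s5; s2-1->s6; s3-0->s7; s3-1->s8; s4-0->s9; s4-1->s10; s5-0->s11; s5-1->s12; s6-0->s13; s6-1->s14; s7-0->s7; s7-1->s8; s8-0->s9; s8-1->s10; s9-0->s11; s9-1->s12; s10-0->s13; s10-1->s14; s11-0->s7; s11-1->s8; s12-0->s9; s12-1->s10; s13-0->s15; s13-1->s16; s14-0->s13; s14-1->s14; s15-0->s17; s15-1->s18; s16-0->s19; s16-1->s10; s17-0->s17; s17-1->s18; s18-0->s19; s18-1->s10; s19-0->s15; s19-1->s16

Handle the two conditions separately and then intersect. One (3 states) tracks whether and how much of `11` has been seen; the other (15 states) tracks the last 3 symbols read. Each combined state is a pair, one component from each; accept when both components accept.
20 states suffice.
          0    1  
>  s0     s1   s2 
   s1     s3   s4 
   s2     s5   s6 
   s3     s7   s8 
   s4     s9  s10 
   s5    s11  s12 
   s6    s13  s14 
   s7     s7   s8 
   s8     s9  s10 
   s9    s11  s12 
 * s10   s13  s14 
   s11    s7   s8 
   s12    s9  s10 
   s13   s15  s16 
   s14   s13  s14 
   s15   s17  s18 
   s16   s19  s10 
 * s17   s17  s18 
 * s18   s19  s10 
 * s19   s15  s16 
(> = start, * = accepting)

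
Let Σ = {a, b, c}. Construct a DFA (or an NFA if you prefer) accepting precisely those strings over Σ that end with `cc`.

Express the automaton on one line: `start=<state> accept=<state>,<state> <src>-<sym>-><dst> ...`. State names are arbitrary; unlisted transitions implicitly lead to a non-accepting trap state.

start=q0 accept=q2 q0-a->q0 q0-b->q0 q0-c->q1 q1-a->q0 q1-b->q0 q1-c->q2 q2-a->q0 q2-b->q0 q2-c->q2

Remember how much of `cc` the current input suffix matches. State q0 means no match yet; q1 means the last symbol is `c`; q2 means the last 2 symbols are `cc`. Only q2 accepts. On a mismatch, fall back to the longest proper suffix that is still a prefix of `cc`.
        a   b   c  
>  q0   q0  q0  q1 
   q1   q0  q0  q2 
 * q2   q0  q0  q2 
(> = start, * = accepting)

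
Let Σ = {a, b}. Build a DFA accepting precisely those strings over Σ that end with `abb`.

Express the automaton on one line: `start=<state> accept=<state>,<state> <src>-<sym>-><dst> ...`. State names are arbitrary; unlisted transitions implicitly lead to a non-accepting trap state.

Let each state record the length of the longest suffix of the input read so far that is also a prefix of `abb`. q1 means the last symbol is `a`; q2 means the last 2 symbols are `ab`; q3 means the last 3 symbols are `abb`. Accept only at q3, where the string currently ends in `abb`.
A 4-state machine:
        a   b  
>  q0   q1  q0 
   q1   q1  q2 
   q2   q1  q3 
 * q3   q1  q0 
(> = start, * = accepting)

start=q0 accept=q3 q0-a->q1 q0-b->q0 q1-a->q1 q1-b->q2 q2-a->q1 q2-b->q3 q3-a->q1 q3-b->q0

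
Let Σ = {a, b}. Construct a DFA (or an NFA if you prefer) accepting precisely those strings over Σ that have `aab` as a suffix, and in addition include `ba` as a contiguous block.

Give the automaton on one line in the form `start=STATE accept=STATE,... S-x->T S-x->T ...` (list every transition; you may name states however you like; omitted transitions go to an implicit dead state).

Build one automaton per condition and run them in lockstep. One (4 states) tracks how much of the suffix `aab` has currently been matched; the other (3 states) tracks whether and how much of `ba` has been seen. Each combined state is a pair, one component from each; accept when both components accept. Equivalent product states are then merged.
        a   b  
>  q0   q0  q1 
   q1   q2  q1 
   q2   q3  q1 
   q3   q3  q4 
 * q4   q2  q1 
(> = start, * = accepting)

start=q0 accept=q4 q0-a->q0 q0-b->q1 q1-a->q2 q1-b->q1 q2-a->q3 q2-b->q1 q3-a->q3 q3-b->q4 q4-a->q2 q4-b->q1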